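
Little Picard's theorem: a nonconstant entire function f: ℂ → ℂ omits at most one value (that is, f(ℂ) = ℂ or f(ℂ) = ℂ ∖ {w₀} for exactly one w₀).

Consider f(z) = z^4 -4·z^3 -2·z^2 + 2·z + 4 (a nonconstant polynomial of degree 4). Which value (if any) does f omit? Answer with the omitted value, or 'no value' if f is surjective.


Little Picard bounds the complement of f(ℂ) to at most one point.
For every w ∈ ℂ, the equation p(z) − w = 0 is a nonconstant polynomial in z and hence has at least one root by the fundamental theorem of algebra. So p is surjective onto ℂ, omitting no value.

Omitted value: no value.


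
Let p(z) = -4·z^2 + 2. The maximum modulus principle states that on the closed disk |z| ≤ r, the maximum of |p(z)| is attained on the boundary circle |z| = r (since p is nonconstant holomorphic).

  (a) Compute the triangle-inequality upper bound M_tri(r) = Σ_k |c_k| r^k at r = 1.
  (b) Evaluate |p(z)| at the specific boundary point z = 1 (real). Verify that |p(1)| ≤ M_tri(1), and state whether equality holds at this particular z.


Coefficients: c_0 = 2, c_1 = 0, c_2 = -4. Radius r = 1.
Part (a). Triangle bound: M_tri(r) = Σ_k |c_k| r^k
  = |2|·1^0 + |0|·1^1 + |-4|·1^2
  = 2 + 0 + 4 = 6.
This bounds M(r) := max_{|z|=r} |p(z)| from above; equality holds iff all terms c_k z^k can be made to align in phase at a single z on |z|=r.
Part (b). At z = 1 (real, on the circle |z| = r):
  p(1) = (2)·1^0 + (0)·1^1 + (-4)·1^2 = -2.
  |p(1)| = 2.
Check: |p(1)| = 2 ≤ 6 = M_tri(1). ✓ Equality does not hold at z = 1 (the coefficients have mixed signs, so the terms do not all align in phase there).

M_tri(1) = 6; |p(1)| = 2; equality at z=1: no.


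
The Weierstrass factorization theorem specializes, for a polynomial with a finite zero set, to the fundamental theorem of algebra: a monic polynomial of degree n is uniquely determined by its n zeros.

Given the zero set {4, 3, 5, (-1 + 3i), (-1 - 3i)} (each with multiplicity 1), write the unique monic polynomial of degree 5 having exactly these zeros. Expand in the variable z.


The polynomial is p(z) = ∏_{α ∈ S} (z − α), where S = {4, 3, 5, (-1 + 3i), (-1 - 3i)}.
Expanding the product yields: p(z) = z^5 -10·z^4 + 33·z^3 -86·z^2 + 350·z -600.
Note conjugate pairs combine to real quadratics: (z − (-1+3i))(z − (-1−3i)) = z² + 2z + 10.
The resulting polynomial has degree 5 and real coefficients as required.

p(z) = z^5 -10·z^4 + 33·z^3 -86·z^2 + 350·z -600.


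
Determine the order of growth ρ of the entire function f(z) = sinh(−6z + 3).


sinh(w) is a linear combination of e^{iw} and e^{−iw} (or e^w, e^{−w} in the hyperbolic case), so |sinh(w)| ≤ e^{|w|}. With w = −6z + 3, |w| ≤ 6|z| + 3 = 6r + 3 on |z| = r, giving M(r) ≤ e^{6r + 3}, so ρ ≤ 1. On a suitable ray (z = it for sin/cos; z = t for sinh/cosh, t real → ∞), |sinh(−6z + 3)| grows like e^{6|t|}/2, so ρ ≥ 1. Hence ρ = 1.
Therefore ρ = 1.

Order ρ = 1.


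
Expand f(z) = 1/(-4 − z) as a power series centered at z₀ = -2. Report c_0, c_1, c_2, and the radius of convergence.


Let w = z − z₀, so z = z₀ + w.
Then -4 − z = -4 − (z₀ + w) = (-4 − z₀) − w = -2 − w.
f(z) = 1/(-2 − w) = (1/(-2)) · 1/(1 − w/(-2)) = Σ_{n≥0} w^n / (-2)^(n+1).
So c_n = 1/(-2)^(n+1):
  c_0 = 1/(-2)^1 = -1/2.
  c_1 = 1/(-2)^2 = 1/4.
  c_2 = 1/(-2)^3 = -1/8.
The series is valid for |w/d| < 1, i.e. |z − z₀| < |d|.
Radius of convergence: R = |-4 − z₀| = |-2| = 2 (distance from z₀ to the singularity z = -4).

c_0 = -1/2, c_1 = 1/4, c_2 = -1/8; R = 2.


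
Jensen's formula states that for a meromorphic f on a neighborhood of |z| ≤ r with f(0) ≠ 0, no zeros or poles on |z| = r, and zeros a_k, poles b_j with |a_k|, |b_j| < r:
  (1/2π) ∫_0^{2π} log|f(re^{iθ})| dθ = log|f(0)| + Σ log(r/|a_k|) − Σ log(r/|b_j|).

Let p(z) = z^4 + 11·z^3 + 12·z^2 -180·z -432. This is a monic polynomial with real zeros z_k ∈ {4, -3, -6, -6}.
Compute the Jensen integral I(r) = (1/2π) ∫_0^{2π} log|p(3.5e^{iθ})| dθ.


Zeros: -6, -6, -3, 4; r = 3.5.
Inside |z| < r: -3. Outside (|z| ≥ r): -6, -6, 4.
p(0) = -432, so log|p(0)| = log(432) = 6.0684.
Apply Jensen: I(r) = log|p(0)| + Σ_k log(r/|z_k|), summed over zeros inside |z| < r.
  log(r/|z_k|) for z_k = -3: log(3.5/3) = 0.1542
  Outside zeros (-6, -6, 4) contribute nothing to the Jensen sum.
Sum over inside zeros: 0.1542.
I(r) = log|p(0)| + (inside sum) = 6.0684 + 0.1542 = 6.2226.
Note: since some zeros are outside |z| ≤ r, the simplified n·log(r) form does NOT apply — only the inside zeros contribute.

I(r) ≈ 6.2226.


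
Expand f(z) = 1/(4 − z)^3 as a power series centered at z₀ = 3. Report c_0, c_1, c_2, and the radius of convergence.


Let w = z − z₀, so z = z₀ + w.
Then 4 − z = 4 − (z₀ + w) = (4 − z₀) − w = 1 − w.
f(z) = 1/(1 − w)^3 = (1/(1)^3) · (1 − w/(1))^{−3}.
By the binomial series (1−u)^{−3} = Σ_{n≥0} C(n+2, 2) u^n for |u|<1, with u = w/(1):
  c_n = C(n+2, 2) / (1)^(n+3).
  c_0 = 1/(1)^3 = 1.
  c_1 = 3/(1)^4 = 3.
  c_2 = 6/(1)^5 = 6.
The series is valid for |w/d| < 1, i.e. |z − z₀| < |d|.
Radius of convergence: R = |4 − z₀| = |1| = 1 (distance from z₀ to the singularity z = 4).

c_0 = 1, c_1 = 3, c_2 = 6; R = 1.


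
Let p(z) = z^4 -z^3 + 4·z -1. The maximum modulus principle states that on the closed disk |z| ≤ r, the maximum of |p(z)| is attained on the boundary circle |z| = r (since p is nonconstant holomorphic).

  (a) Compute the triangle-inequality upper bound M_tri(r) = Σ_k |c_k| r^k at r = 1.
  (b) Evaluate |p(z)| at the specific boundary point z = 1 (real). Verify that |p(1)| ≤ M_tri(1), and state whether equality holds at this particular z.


Coefficients: c_0 = -1, c_1 = 4, c_2 = 0, c_3 = -1, c_4 = 1. Radius r = 1.
Part (a). Triangle bound: M_tri(r) = Σ_k |c_k| r^k
  = |-1|·1^0 + |4|·1^1 + |0|·1^2 + |-1|·1^3 + |1|·1^4
  = 1 + 4 + 0 + 1 + 1 = 7.
This bounds M(r) := max_{|z|=r} |p(z)| from above; equality holds iff all terms c_k z^k can be made to align in phase at a single z on |z|=r.
Part (b). At z = 1 (real, on the circle |z| = r):
  p(1) = (-1)·1^0 + (4)·1^1 + (0)·1^2 + (-1)·1^3 + (1)·1^4 = 3.
  |p(1)| = 3.
Check: |p(1)| = 3 ≤ 7 = M_tri(1). ✓ Equality does not hold at z = 1 (the coefficients have mixed signs, so the terms do not all align in phase there).

M_tri(1) = 7; |p(1)| = 3; equality at z=1: no.


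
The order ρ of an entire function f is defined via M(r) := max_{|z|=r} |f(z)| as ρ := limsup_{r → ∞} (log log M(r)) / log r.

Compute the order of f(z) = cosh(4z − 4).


cosh(w) is a linear combination of e^{iw} and e^{−iw} (or e^w, e^{−w} in the hyperbolic case), so |cosh(w)| ≤ e^{|w|}. With w = 4z − 4, |w| ≤ 4|z| + 4 = 4r + 4 on |z| = r, giving M(r) ≤ e^{4r + 4}, so ρ ≤ 1. On a suitable ray (z = it for sin/cos; z = t for sinh/cosh, t real → ∞), |cosh(4z − 4)| grows like e^{4|t|}/2, so ρ ≥ 1. Hence ρ = 1.
Therefore ρ = 1.

Order ρ = 1.


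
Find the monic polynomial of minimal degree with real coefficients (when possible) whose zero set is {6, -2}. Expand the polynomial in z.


The polynomial is p(z) = ∏_{α ∈ S} (z − α), where S = {6, -2}.
Expanding the product yields: p(z) = z^2 -4·z -12.
The resulting polynomial has degree 2 and real coefficients as required.

p(z) = z^2 -4·z -12.


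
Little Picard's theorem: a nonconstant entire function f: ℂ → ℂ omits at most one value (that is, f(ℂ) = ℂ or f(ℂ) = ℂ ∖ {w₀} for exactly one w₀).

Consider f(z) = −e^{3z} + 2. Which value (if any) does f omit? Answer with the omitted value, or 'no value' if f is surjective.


Little Picard bounds the complement of f(ℂ) to at most one point.
e^{3z} is never zero on ℂ, so -1·e^{3z} takes every value in ℂ ∖ {0}. Adding 2 shifts the range to ℂ ∖ {2}. Thus f omits exactly the value 2.

Omitted value: 2.


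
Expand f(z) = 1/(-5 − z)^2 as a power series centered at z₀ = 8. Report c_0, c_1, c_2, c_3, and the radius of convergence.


Let w = z − z₀, so z = z₀ + w.
Then -5 − z = -5 − (z₀ + w) = (-5 − z₀) − w = -13 − w.
f(z) = 1/(-13 − w)^2 = (1/(-13)^2) · (1 − w/(-13))^{−2}.
By the binomial series (1−u)^{−2} = Σ_{n≥0} C(n+1, 1) u^n for |u|<1, with u = w/(-13):
  c_n = C(n+1, 1) / (-13)^(n+2).
  c_0 = 1/(-13)^2 = 1/169.
  c_1 = 2/(-13)^3 = -2/2197.
  c_2 = 3/(-13)^4 = 3/28561.
  c_3 = 4/(-13)^5 = -4/371293.
The series is valid for |w/d| < 1, i.e. |z − z₀| < |d|.
Radius of convergence: R = |-5 − z₀| = |-13| = 13 (distance from z₀ to the singularity z = -5).

c_0 = 1/169, c_1 = -2/2197, c_2 = 3/28561, c_3 = -4/371293; R = 13.


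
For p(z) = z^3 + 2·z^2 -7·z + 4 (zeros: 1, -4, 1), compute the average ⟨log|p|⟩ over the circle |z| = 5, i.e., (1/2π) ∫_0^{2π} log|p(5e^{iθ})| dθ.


Zeros: -4, 1, 1; r = 5.
Inside |z| < r: -4, 1, 1. Outside (|z| ≥ r): ∅.
p(0) = 4, so log|p(0)| = log(4) = 1.3863.
Apply Jensen: I(r) = log|p(0)| + Σ_k log(r/|z_k|), summed over zeros inside |z| < r.
  log(r/|z_k|) for z_k = 1: log(5/1) = 1.6094
  log(r/|z_k|) for z_k = -4: log(5/4) = 0.2231
  log(r/|z_k|) for z_k = 1: log(5/1) = 1.6094
Sum over inside zeros: 3.4420.
I(r) = log|p(0)| + (inside sum) = 1.3863 + 3.4420 = 4.8283.
Closed form (all zeros inside, monic): I(r) = n·log(r) = 3·log(5) = 4.8283. ✓

I(r) ≈ 4.8283.


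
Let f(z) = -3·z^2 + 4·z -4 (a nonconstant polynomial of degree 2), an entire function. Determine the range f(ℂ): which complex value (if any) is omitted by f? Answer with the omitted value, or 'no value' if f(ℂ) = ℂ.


Little Picard bounds the complement of f(ℂ) to at most one point.
For every w ∈ ℂ, the equation p(z) − w = 0 is a nonconstant polynomial in z and hence has at least one root by the fundamental theorem of algebra. So p is surjective onto ℂ, omitting no value.

Omitted value: no value.


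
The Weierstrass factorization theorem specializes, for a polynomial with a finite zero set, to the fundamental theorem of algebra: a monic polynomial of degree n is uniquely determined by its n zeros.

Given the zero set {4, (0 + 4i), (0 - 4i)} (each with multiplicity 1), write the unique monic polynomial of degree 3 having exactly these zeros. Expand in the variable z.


The polynomial is p(z) = ∏_{α ∈ S} (z − α), where S = {4, (0 + 4i), (0 - 4i)}.
Expanding the product yields: p(z) = z^3 -4·z^2 + 16·z -64.
Note conjugate pairs combine to real quadratics: (z − (0+4i))(z − (0−4i)) = z² + 16.
The resulting polynomial has degree 3 and real coefficients as required.

p(z) = z^3 -4·z^2 + 16·z -64.


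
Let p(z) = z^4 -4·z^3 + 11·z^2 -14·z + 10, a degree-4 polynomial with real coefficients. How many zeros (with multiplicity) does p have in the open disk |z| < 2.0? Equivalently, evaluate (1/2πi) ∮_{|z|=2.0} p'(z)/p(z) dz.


The zeros of p are: (1 + 2i), (1 - 2i), (1 + 1i), (1 - 1i).
Their magnitudes are: 2.236, 2.236, 1.414, 1.414.
Zeros with |z| < R = 2.0: (1 + 1i), (1 - 1i).
Count = 2.
By the argument principle, (1/2πi) ∮_{|z|=R} p'(z)/p(z) dz equals exactly this count.

Number of zeros inside |z| < 2.0: 2.


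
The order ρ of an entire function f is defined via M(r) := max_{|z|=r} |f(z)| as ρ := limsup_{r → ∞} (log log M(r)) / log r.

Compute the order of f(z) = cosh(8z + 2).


cosh(w) is a linear combination of e^{iw} and e^{−iw} (or e^w, e^{−w} in the hyperbolic case), so |cosh(w)| ≤ e^{|w|}. With w = 8z + 2, |w| ≤ 8|z| + 2 = 8r + 2 on |z| = r, giving M(r) ≤ e^{8r + 2}, so ρ ≤ 1. On a suitable ray (z = it for sin/cos; z = t for sinh/cosh, t real → ∞), |cosh(8z + 2)| grows like e^{8|t|}/2, so ρ ≥ 1. Hence ρ = 1.
Therefore ρ = 1.

Order ρ = 1.


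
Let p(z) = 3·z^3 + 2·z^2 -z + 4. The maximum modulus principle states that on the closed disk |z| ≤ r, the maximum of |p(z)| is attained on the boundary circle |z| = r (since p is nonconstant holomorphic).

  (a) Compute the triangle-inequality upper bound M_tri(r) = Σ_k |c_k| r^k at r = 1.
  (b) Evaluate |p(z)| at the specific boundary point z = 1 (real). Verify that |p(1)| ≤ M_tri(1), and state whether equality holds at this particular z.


Coefficients: c_0 = 4, c_1 = -1, c_2 = 2, c_3 = 3. Radius r = 1.
Part (a). Triangle bound: M_tri(r) = Σ_k |c_k| r^k
  = |4|·1^0 + |-1|·1^1 + |2|·1^2 + |3|·1^3
  = 4 + 1 + 2 + 3 = 10.
This bounds M(r) := max_{|z|=r} |p(z)| from above; equality holds iff all terms c_k z^k can be made to align in phase at a single z on |z|=r.
Part (b). At z = 1 (real, on the circle |z| = r):
  p(1) = (4)·1^0 + (-1)·1^1 + (2)·1^2 + (3)·1^3 = 8.
  |p(1)| = 8.
Check: |p(1)| = 8 ≤ 10 = M_tri(1). ✓ Equality does not hold at z = 1 (the coefficients have mixed signs, so the terms do not all align in phase there).

M_tri(1) = 10; |p(1)| = 8; equality at z=1: no.


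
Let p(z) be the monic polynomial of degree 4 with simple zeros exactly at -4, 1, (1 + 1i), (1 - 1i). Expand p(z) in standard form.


The polynomial is p(z) = ∏_{α ∈ S} (z − α), where S = {-4, 1, (1 + 1i), (1 - 1i)}.
Expanding the product yields: p(z) = z^4 + z^3 -8·z^2 + 14·z -8.
Note conjugate pairs combine to real quadratics: (z − (1+1i))(z − (1−1i)) = z² − 2z + 2.
The resulting polynomial has degree 4 and real coefficients as required.

p(z) = z^4 + z^3 -8·z^2 + 14·z -8.


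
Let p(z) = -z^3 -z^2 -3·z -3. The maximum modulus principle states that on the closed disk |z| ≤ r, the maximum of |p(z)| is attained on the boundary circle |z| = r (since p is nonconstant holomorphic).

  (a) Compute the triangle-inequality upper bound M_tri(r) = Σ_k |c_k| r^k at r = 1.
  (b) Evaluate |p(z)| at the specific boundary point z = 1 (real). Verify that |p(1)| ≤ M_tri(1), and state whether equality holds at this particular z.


Coefficients: c_0 = -3, c_1 = -3, c_2 = -1, c_3 = -1. Radius r = 1.
Part (a). Triangle bound: M_tri(r) = Σ_k |c_k| r^k
  = |-3|·1^0 + |-3|·1^1 + |-1|·1^2 + |-1|·1^3
  = 3 + 3 + 1 + 1 = 8.
This bounds M(r) := max_{|z|=r} |p(z)| from above; equality holds iff all terms c_k z^k can be made to align in phase at a single z on |z|=r.
Part (b). At z = 1 (real, on the circle |z| = r):
  p(1) = (-3)·1^0 + (-3)·1^1 + (-1)·1^2 + (-1)·1^3 = -8.
  |p(1)| = 8.
Since all nonzero coefficients share the same sign, |p(1)| = 8 = M_tri(1); the triangle bound is attained at z = 1, so in fact M(r) = 8.

M_tri(1) = 8; |p(1)| = 8; equality at z=1: yes.


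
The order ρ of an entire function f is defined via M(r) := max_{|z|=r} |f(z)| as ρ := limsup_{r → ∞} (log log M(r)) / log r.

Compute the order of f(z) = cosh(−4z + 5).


cosh(w) is a linear combination of e^{iw} and e^{−iw} (or e^w, e^{−w} in the hyperbolic case), so |cosh(w)| ≤ e^{|w|}. With w = −4z + 5, |w| ≤ 4|z| + 5 = 4r + 5 on |z| = r, giving M(r) ≤ e^{4r + 5}, so ρ ≤ 1. On a suitable ray (z = it for sin/cos; z = t for sinh/cosh, t real → ∞), |cosh(−4z + 5)| grows like e^{4|t|}/2, so ρ ≥ 1. Hence ρ = 1.
Therefore ρ = 1.

Order ρ = 1.


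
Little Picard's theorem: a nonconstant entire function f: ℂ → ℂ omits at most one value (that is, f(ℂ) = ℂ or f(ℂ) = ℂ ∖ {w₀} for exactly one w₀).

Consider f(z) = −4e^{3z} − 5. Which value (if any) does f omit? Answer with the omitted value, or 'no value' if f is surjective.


Little Picard bounds the complement of f(ℂ) to at most one point.
e^{3z} is never zero on ℂ, so -4·e^{3z} takes every value in ℂ ∖ {0}. Adding -5 shifts the range to ℂ ∖ {-5}. Thus f omits exactly the value -5.

Omitted value: -5.


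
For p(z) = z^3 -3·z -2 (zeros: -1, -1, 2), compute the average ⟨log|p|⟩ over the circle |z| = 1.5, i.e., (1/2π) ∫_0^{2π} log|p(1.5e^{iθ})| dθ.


Zeros: -1, -1, 2; r = 1.5.
Inside |z| < r: -1, -1. Outside (|z| ≥ r): 2.
p(0) = -2, so log|p(0)| = log(2) = 0.6931.
Apply Jensen: I(r) = log|p(0)| + Σ_k log(r/|z_k|), summed over zeros inside |z| < r.
  log(r/|z_k|) for z_k = -1: log(1.5/1) = 0.4055
  log(r/|z_k|) for z_k = -1: log(1.5/1) = 0.4055
  Outside zeros (2) contribute nothing to the Jensen sum.
Sum over inside zeros: 0.8109.
I(r) = log|p(0)| + (inside sum) = 0.6931 + 0.8109 = 1.5041.
Note: since some zeros are outside |z| ≤ r, the simplified n·log(r) form does NOT apply — only the inside zeros contribute.

I(r) ≈ 1.5041.


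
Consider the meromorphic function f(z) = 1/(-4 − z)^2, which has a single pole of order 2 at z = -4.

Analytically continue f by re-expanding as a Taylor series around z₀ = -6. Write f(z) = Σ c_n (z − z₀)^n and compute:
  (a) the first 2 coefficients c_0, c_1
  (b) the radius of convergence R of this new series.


Let w = z − z₀, so z = z₀ + w.
Then -4 − z = -4 − (z₀ + w) = (-4 − z₀) − w = 2 − w.
f(z) = 1/(2 − w)^2 = (1/(2)^2) · (1 − w/(2))^{−2}.
By the binomial series (1−u)^{−2} = Σ_{n≥0} C(n+1, 1) u^n for |u|<1, with u = w/(2):
  c_n = C(n+1, 1) / (2)^(n+2).
  c_0 = 1/(2)^2 = 1/4.
  c_1 = 2/(2)^3 = 1/4.
The series is valid for |w/d| < 1, i.e. |z − z₀| < |d|.
Radius of convergence: R = |-4 − z₀| = |2| = 2 (distance from z₀ to the singularity z = -4).

c_0 = 1/4, c_1 = 1/4; R = 2.


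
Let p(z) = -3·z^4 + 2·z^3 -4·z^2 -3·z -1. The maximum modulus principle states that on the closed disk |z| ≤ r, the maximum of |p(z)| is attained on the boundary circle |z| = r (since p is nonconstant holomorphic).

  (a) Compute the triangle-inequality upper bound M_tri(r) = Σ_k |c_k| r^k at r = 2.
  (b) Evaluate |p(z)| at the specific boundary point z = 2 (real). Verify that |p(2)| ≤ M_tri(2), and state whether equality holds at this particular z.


Coefficients: c_0 = -1, c_1 = -3, c_2 = -4, c_3 = 2, c_4 = -3. Radius r = 2.
Part (a). Triangle bound: M_tri(r) = Σ_k |c_k| r^k
  = |-1|·2^0 + |-3|·2^1 + |-4|·2^2 + |2|·2^3 + |-3|·2^4
  = 1 + 6 + 16 + 16 + 48 = 87.
This bounds M(r) := max_{|z|=r} |p(z)| from above; equality holds iff all terms c_k z^k can be made to align in phase at a single z on |z|=r.
Part (b). At z = 2 (real, on the circle |z| = r):
  p(2) = (-1)·2^0 + (-3)·2^1 + (-4)·2^2 + (2)·2^3 + (-3)·2^4 = -55.
  |p(2)| = 55.
Check: |p(2)| = 55 ≤ 87 = M_tri(2). ✓ Equality does not hold at z = 2 (the coefficients have mixed signs, so the terms do not all align in phase there).

M_tri(2) = 87; |p(2)| = 55; equality at z=2: no.


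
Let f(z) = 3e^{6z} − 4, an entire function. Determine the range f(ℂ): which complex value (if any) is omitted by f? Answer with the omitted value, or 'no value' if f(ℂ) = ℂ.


Little Picard bounds the complement of f(ℂ) to at most one point.
e^{6z} is never zero on ℂ, so 3·e^{6z} takes every value in ℂ ∖ {0}. Adding -4 shifts the range to ℂ ∖ {-4}. Thus f omits exactly the value -4.

Omitted value: -4.


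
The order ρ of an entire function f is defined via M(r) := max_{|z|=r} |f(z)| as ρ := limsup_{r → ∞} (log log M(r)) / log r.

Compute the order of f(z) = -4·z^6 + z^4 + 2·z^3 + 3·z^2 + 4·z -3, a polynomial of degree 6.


|f(z)| ≤ Σ|c_k|·r^k = O(r^6) as r → ∞. Polynomial growth is O(e^{r^ε}) for every ε > 0 (since r^6/e^{r^ε} → 0), so ρ ≤ ε for all ε > 0, i.e. ρ = 0. Every nonconstant polynomial has order 0.
Therefore ρ = 0.

Order ρ = 0.


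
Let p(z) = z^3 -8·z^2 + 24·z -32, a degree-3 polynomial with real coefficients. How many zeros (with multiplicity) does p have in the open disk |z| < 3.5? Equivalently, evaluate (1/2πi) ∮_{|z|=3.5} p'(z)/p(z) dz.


The zeros of p are: (2 + 2i), (2 - 2i), 4.
Their magnitudes are: 2.828, 2.828, 4.
Zeros with |z| < R = 3.5: (2 + 2i), (2 - 2i).
Count = 2.
By the argument principle, (1/2πi) ∮_{|z|=R} p'(z)/p(z) dz equals exactly this count.

Number of zeros inside |z| < 3.5: 2.


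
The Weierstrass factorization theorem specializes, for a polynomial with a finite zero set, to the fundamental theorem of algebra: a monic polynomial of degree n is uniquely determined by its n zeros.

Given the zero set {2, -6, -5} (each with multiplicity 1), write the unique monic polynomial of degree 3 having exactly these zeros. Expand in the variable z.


The polynomial is p(z) = ∏_{α ∈ S} (z − α), where S = {2, -6, -5}.
Expanding the product yields: p(z) = z^3 + 9·z^2 + 8·z -60.
The resulting polynomial has degree 3 and real coefficients as required.

p(z) = z^3 + 9·z^2 + 8·z -60.


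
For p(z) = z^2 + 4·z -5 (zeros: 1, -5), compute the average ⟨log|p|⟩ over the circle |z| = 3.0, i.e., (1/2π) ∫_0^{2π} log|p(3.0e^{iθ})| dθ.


Zeros: -5, 1; r = 3.0.
Inside |z| < r: 1. Outside (|z| ≥ r): -5.
p(0) = -5, so log|p(0)| = log(5) = 1.6094.
Apply Jensen: I(r) = log|p(0)| + Σ_k log(r/|z_k|), summed over zeros inside |z| < r.
  log(r/|z_k|) for z_k = 1: log(3.0/1) = 1.0986
  Outside zeros (-5) contribute nothing to the Jensen sum.
Sum over inside zeros: 1.0986.
I(r) = log|p(0)| + (inside sum) = 1.6094 + 1.0986 = 2.7081.
Note: since some zeros are outside |z| ≤ r, the simplified n·log(r) form does NOT apply — only the inside zeros contribute.

I(r) ≈ 2.7081.


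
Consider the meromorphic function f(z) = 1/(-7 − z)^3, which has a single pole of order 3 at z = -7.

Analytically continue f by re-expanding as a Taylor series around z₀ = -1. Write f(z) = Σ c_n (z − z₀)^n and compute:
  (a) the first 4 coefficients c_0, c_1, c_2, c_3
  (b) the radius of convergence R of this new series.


Let w = z − z₀, so z = z₀ + w.
Then -7 − z = -7 − (z₀ + w) = (-7 − z₀) − w = -6 − w.
f(z) = 1/(-6 − w)^3 = (1/(-6)^3) · (1 − w/(-6))^{−3}.
By the binomial series (1−u)^{−3} = Σ_{n≥0} C(n+2, 2) u^n for |u|<1, with u = w/(-6):
  c_n = C(n+2, 2) / (-6)^(n+3).
  c_0 = 1/(-6)^3 = -1/216.
  c_1 = 3/(-6)^4 = 1/432.
  c_2 = 6/(-6)^5 = -1/1296.
  c_3 = 10/(-6)^6 = 5/23328.
The series is valid for |w/d| < 1, i.e. |z − z₀| < |d|.
Radius of convergence: R = |-7 − z₀| = |-6| = 6 (distance from z₀ to the singularity z = -7).

c_0 = -1/216, c_1 = 1/432, c_2 = -1/1296, c_3 = 5/23328; R = 6.


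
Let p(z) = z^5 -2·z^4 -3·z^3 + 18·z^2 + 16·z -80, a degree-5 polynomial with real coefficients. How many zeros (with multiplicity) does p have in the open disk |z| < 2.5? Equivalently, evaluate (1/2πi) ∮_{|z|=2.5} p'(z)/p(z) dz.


The zeros of p are: (2 + 2i), (2 - 2i), 2, (-2 + 1i), (-2 - 1i).
Their magnitudes are: 2.828, 2.828, 2, 2.236, 2.236.
Zeros with |z| < R = 2.5: 2, (-2 + 1i), (-2 - 1i).
Count = 3.
By the argument principle, (1/2πi) ∮_{|z|=R} p'(z)/p(z) dz equals exactly this count.

Number of zeros inside |z| < 2.5: 3.


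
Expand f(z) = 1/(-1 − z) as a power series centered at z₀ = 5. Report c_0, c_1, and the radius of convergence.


Let w = z − z₀, so z = z₀ + w.
Then -1 − z = -1 − (z₀ + w) = (-1 − z₀) − w = -6 − w.
f(z) = 1/(-6 − w) = (1/(-6)) · 1/(1 − w/(-6)) = Σ_{n≥0} w^n / (-6)^(n+1).
So c_n = 1/(-6)^(n+1):
  c_0 = 1/(-6)^1 = -1/6.
  c_1 = 1/(-6)^2 = 1/36.
The series is valid for |w/d| < 1, i.e. |z − z₀| < |d|.
Radius of convergence: R = |-1 − z₀| = |-6| = 6 (distance from z₀ to the singularity z = -1).

c_0 = -1/6, c_1 = 1/36; R = 6.


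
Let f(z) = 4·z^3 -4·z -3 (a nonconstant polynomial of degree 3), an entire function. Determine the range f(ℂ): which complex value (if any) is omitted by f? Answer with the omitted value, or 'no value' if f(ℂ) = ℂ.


Little Picard bounds the complement of f(ℂ) to at most one point.
For every w ∈ ℂ, the equation p(z) − w = 0 is a nonconstant polynomial in z and hence has at least one root by the fundamental theorem of algebra. So p is surjective onto ℂ, omitting no value.

Omitted value: no value.


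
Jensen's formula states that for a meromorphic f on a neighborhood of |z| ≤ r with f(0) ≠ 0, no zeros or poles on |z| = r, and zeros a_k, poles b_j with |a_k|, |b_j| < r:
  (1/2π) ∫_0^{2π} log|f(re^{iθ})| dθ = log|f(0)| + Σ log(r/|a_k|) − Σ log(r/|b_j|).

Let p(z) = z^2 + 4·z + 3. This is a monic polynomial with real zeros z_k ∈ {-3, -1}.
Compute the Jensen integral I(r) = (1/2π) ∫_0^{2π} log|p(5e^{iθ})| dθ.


Zeros: -3, -1; r = 5.
Inside |z| < r: -3, -1. Outside (|z| ≥ r): ∅.
p(0) = 3, so log|p(0)| = log(3) = 1.0986.
Apply Jensen: I(r) = log|p(0)| + Σ_k log(r/|z_k|), summed over zeros inside |z| < r.
  log(r/|z_k|) for z_k = -3: log(5/3) = 0.5108
  log(r/|z_k|) for z_k = -1: log(5/1) = 1.6094
Sum over inside zeros: 2.1203.
I(r) = log|p(0)| + (inside sum) = 1.0986 + 2.1203 = 3.2189.
Closed form (all zeros inside, monic): I(r) = n·log(r) = 2·log(5) = 3.2189. ✓

I(r) ≈ 3.2189.


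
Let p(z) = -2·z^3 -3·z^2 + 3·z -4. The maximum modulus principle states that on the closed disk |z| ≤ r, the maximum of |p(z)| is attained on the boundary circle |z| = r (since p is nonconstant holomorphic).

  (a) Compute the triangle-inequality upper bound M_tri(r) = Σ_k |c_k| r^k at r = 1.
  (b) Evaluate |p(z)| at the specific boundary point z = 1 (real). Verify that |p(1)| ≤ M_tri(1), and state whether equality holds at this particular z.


Coefficients: c_0 = -4, c_1 = 3, c_2 = -3, c_3 = -2. Radius r = 1.
Part (a). Triangle bound: M_tri(r) = Σ_k |c_k| r^k
  = |-4|·1^0 + |3|·1^1 + |-3|·1^2 + |-2|·1^3
  = 4 + 3 + 3 + 2 = 12.
This bounds M(r) := max_{|z|=r} |p(z)| from above; equality holds iff all terms c_k z^k can be made to align in phase at a single z on |z|=r.
Part (b). At z = 1 (real, on the circle |z| = r):
  p(1) = (-4)·1^0 + (3)·1^1 + (-3)·1^2 + (-2)·1^3 = -6.
  |p(1)| = 6.
Check: |p(1)| = 6 ≤ 12 = M_tri(1). ✓ Equality does not hold at z = 1 (the coefficients have mixed signs, so the terms do not all align in phase there).

M_tri(1) = 12; |p(1)| = 6; equality at z=1: no.


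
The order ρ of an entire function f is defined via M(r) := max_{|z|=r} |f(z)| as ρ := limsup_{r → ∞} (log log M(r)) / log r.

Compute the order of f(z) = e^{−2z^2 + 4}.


|e^{−2z^2 + 4}| = e^{Re(-2·z^2) + 4} ≤ e^{2|z|^2 + 4} = e^{2r^2 + 4} on |z| = r, so ρ ≤ 2. Choosing z on |z|=r so that -2·z^2 is real positive (always possible by picking arg z appropriately) gives |f(z)| = e^{2r^2 + 4}, matching the bound. The additive constant 4 does not affect log log M(r) ~ 2·log r. Hence ρ = 2.
Therefore ρ = 2.

Order ρ = 2.


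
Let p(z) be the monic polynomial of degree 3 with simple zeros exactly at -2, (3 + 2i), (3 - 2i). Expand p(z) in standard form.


The polynomial is p(z) = ∏_{α ∈ S} (z − α), where S = {-2, (3 + 2i), (3 - 2i)}.
Expanding the product yields: p(z) = z^3 -4·z^2 + z + 26.
Note conjugate pairs combine to real quadratics: (z − (3+2i))(z − (3−2i)) = z² − 6z + 13.
The resulting polynomial has degree 3 and real coefficients as required.

p(z) = z^3 -4·z^2 + z + 26.


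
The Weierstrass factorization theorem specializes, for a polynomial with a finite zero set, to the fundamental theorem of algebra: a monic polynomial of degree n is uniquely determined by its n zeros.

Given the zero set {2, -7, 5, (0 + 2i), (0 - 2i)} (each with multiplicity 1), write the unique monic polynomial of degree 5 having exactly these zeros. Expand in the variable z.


The polynomial is p(z) = ∏_{α ∈ S} (z − α), where S = {2, -7, 5, (0 + 2i), (0 - 2i)}.
Expanding the product yields: p(z) = z^5 -35·z^3 + 70·z^2 -156·z + 280.
Note conjugate pairs combine to real quadratics: (z − (0+2i))(z − (0−2i)) = z² + 4.
The resulting polynomial has degree 5 and real coefficients as required.

p(z) = z^5 -35·z^3 + 70·z^2 -156·z + 280.


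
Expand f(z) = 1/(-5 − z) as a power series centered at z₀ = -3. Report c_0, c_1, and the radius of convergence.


Let w = z − z₀, so z = z₀ + w.
Then -5 − z = -5 − (z₀ + w) = (-5 − z₀) − w = -2 − w.
f(z) = 1/(-2 − w) = (1/(-2)) · 1/(1 − w/(-2)) = Σ_{n≥0} w^n / (-2)^(n+1).
So c_n = 1/(-2)^(n+1):
  c_0 = 1/(-2)^1 = -1/2.
  c_1 = 1/(-2)^2 = 1/4.
The series is valid for |w/d| < 1, i.e. |z − z₀| < |d|.
Radius of convergence: R = |-5 − z₀| = |-2| = 2 (distance from z₀ to the singularity z = -5).

c_0 = -1/2, c_1 = 1/4; R = 2.


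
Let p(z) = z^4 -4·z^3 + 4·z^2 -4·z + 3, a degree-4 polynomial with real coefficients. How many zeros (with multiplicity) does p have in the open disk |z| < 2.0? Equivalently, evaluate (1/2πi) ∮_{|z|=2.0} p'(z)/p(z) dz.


The zeros of p are: (0 + 1i), (0 - 1i), 1, 3.
Their magnitudes are: 1, 1, 1, 3.
Zeros with |z| < R = 2.0: (0 + 1i), (0 - 1i), 1.
Count = 3.
By the argument principle, (1/2πi) ∮_{|z|=R} p'(z)/p(z) dz equals exactly this count.

Number of zeros inside |z| < 2.0: 3.


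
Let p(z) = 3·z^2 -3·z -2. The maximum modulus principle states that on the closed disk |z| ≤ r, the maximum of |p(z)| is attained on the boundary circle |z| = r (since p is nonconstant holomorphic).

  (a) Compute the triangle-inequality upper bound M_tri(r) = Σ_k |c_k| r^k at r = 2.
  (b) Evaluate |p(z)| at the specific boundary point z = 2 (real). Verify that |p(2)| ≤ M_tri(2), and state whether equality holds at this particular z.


Coefficients: c_0 = -2, c_1 = -3, c_2 = 3. Radius r = 2.
Part (a). Triangle bound: M_tri(r) = Σ_k |c_k| r^k
  = |-2|·2^0 + |-3|·2^1 + |3|·2^2
  = 2 + 6 + 12 = 20.
This bounds M(r) := max_{|z|=r} |p(z)| from above; equality holds iff all terms c_k z^k can be made to align in phase at a single z on |z|=r.
Part (b). At z = 2 (real, on the circle |z| = r):
  p(2) = (-2)·2^0 + (-3)·2^1 + (3)·2^2 = 4.
  |p(2)| = 4.
Check: |p(2)| = 4 ≤ 20 = M_tri(2). ✓ Equality does not hold at z = 2 (the coefficients have mixed signs, so the terms do not all align in phase there).

M_tri(2) = 20; |p(2)| = 4; equality at z=2: no.


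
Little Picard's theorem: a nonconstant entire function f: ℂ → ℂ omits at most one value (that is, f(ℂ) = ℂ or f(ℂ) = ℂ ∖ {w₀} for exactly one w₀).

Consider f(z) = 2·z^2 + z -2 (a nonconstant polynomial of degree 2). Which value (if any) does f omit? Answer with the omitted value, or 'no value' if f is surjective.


Little Picard bounds the complement of f(ℂ) to at most one point.
For every w ∈ ℂ, the equation p(z) − w = 0 is a nonconstant polynomial in z and hence has at least one root by the fundamental theorem of algebra. So p is surjective onto ℂ, omitting no value.

Omitted value: no value.


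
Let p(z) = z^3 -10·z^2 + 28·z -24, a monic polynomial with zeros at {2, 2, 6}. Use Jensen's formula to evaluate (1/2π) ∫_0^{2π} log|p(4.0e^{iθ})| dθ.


Zeros: 2, 2, 6; r = 4.0.
Inside |z| < r: 2, 2. Outside (|z| ≥ r): 6.
p(0) = -24, so log|p(0)| = log(24) = 3.1781.
Apply Jensen: I(r) = log|p(0)| + Σ_k log(r/|z_k|), summed over zeros inside |z| < r.
  log(r/|z_k|) for z_k = 2: log(4.0/2) = 0.6931
  log(r/|z_k|) for z_k = 2: log(4.0/2) = 0.6931
  Outside zeros (6) contribute nothing to the Jensen sum.
Sum over inside zeros: 1.3863.
I(r) = log|p(0)| + (inside sum) = 3.1781 + 1.3863 = 4.5643.
Note: since some zeros are outside |z| ≤ r, the simplified n·log(r) form does NOT apply — only the inside zeros contribute.

I(r) ≈ 4.5643.


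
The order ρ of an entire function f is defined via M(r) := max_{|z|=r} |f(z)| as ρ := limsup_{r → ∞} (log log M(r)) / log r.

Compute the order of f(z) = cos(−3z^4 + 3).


Write cos(w) = (e^{iw} ± e^{−iw})/(2 or 2i), so |cos(w)| ≤ e^{|w|}. With w = −3z^4 + 3, |w| ≤ 3r^4 + 3 on |z|=r, giving M(r) ≤ e^{3r^4 + 3} and ρ ≤ 4. For the lower bound, choose z on |z|=r with -3z^4 purely imaginary of modulus 3r^4; then |cos(−3z^4 + 3)| grows like e^{3r^4}/2, so ρ ≥ 4. Hence ρ = 4.
Therefore ρ = 4.

Order ρ = 4.


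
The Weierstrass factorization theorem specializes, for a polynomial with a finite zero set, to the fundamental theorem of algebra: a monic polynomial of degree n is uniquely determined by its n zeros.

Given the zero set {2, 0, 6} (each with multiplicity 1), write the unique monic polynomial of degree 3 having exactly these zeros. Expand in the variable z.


The polynomial is p(z) = ∏_{α ∈ S} (z − α), where S = {2, 0, 6}.
Expanding the product yields: p(z) = z^3 -8·z^2 + 12·z.
The resulting polynomial has degree 3 and real coefficients as required.

p(z) = z^3 -8·z^2 + 12·z.


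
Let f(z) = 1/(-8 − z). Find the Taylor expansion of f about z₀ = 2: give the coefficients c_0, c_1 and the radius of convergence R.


Let w = z − z₀, so z = z₀ + w.
Then -8 − z = -8 − (z₀ + w) = (-8 − z₀) − w = -10 − w.
f(z) = 1/(-10 − w) = (1/(-10)) · 1/(1 − w/(-10)) = Σ_{n≥0} w^n / (-10)^(n+1).
So c_n = 1/(-10)^(n+1):
  c_0 = 1/(-10)^1 = -1/10.
  c_1 = 1/(-10)^2 = 1/100.
The series is valid for |w/d| < 1, i.e. |z − z₀| < |d|.
Radius of convergence: R = |-8 − z₀| = |-10| = 10 (distance from z₀ to the singularity z = -8).

c_0 = -1/10, c_1 = 1/100; R = 10.


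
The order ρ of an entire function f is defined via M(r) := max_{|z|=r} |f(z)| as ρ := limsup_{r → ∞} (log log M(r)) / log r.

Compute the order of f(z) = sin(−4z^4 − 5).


Write sin(w) = (e^{iw} ± e^{−iw})/(2 or 2i), so |sin(w)| ≤ e^{|w|}. With w = −4z^4 − 5, |w| ≤ 4r^4 + 5 on |z|=r, giving M(r) ≤ e^{4r^4 + 5} and ρ ≤ 4. For the lower bound, choose z on |z|=r with -4z^4 purely imaginary of modulus 4r^4; then |sin(−4z^4 − 5)| grows like e^{4r^4}/2, so ρ ≥ 4. Hence ρ = 4.
Therefore ρ = 4.

Order ρ = 4.


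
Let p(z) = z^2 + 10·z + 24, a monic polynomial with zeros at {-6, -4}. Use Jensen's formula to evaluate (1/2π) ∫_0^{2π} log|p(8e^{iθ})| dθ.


Zeros: -6, -4; r = 8.
Inside |z| < r: -6, -4. Outside (|z| ≥ r): ∅.
p(0) = 24, so log|p(0)| = log(24) = 3.1781.
Apply Jensen: I(r) = log|p(0)| + Σ_k log(r/|z_k|), summed over zeros inside |z| < r.
  log(r/|z_k|) for z_k = -6: log(8/6) = 0.2877
  log(r/|z_k|) for z_k = -4: log(8/4) = 0.6931
Sum over inside zeros: 0.9808.
I(r) = log|p(0)| + (inside sum) = 3.1781 + 0.9808 = 4.1589.
Closed form (all zeros inside, monic): I(r) = n·log(r) = 2·log(8) = 4.1589. ✓

I(r) ≈ 4.1589.


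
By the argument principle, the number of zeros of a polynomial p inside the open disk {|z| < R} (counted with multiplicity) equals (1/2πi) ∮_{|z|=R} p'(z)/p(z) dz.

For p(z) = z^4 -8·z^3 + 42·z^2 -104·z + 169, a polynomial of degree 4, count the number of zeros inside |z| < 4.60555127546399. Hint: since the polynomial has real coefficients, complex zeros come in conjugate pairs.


The zeros of p are: (2 + 3i), (2 - 3i), (2 + 3i), (2 - 3i).
Their magnitudes are: 3.606, 3.606, 3.606, 3.606.
Zeros with |z| < R = 4.60555127546399: (2 + 3i), (2 - 3i), (2 + 3i), (2 - 3i).
Count = 4.
By the argument principle, (1/2πi) ∮_{|z|=R} p'(z)/p(z) dz equals exactly this count.

Number of zeros inside |z| < 4.60555127546399: 4.


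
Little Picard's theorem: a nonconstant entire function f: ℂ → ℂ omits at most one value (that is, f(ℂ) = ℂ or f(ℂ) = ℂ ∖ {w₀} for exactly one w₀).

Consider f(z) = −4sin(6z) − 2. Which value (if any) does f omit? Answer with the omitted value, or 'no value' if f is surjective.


Little Picard bounds the complement of f(ℂ) to at most one point.
sin is entire and surjective onto ℂ: for every w ∈ ℂ, sin(ζ) = w has a solution ζ ∈ ℂ (e.g., via the complex inverse arcsin). With ζ = 6z this gives z = ζ/(6). Then -4·sin(6z) takes every value in -4·ℂ = ℂ, and adding -2 is a bijection of ℂ. So f is surjective and omits no value. (Note: only on the real line is sin bounded by [−1, 1].)

Omitted value: no value.


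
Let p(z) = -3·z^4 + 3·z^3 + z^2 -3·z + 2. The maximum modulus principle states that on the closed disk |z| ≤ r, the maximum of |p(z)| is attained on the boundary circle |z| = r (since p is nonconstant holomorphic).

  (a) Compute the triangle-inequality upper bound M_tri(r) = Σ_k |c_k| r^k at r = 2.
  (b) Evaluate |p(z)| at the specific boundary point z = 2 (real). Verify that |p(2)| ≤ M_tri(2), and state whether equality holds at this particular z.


Coefficients: c_0 = 2, c_1 = -3, c_2 = 1, c_3 = 3, c_4 = -3. Radius r = 2.
Part (a). Triangle bound: M_tri(r) = Σ_k |c_k| r^k
  = |2|·2^0 + |-3|·2^1 + |1|·2^2 + |3|·2^3 + |-3|·2^4
  = 2 + 6 + 4 + 24 + 48 = 84.
This bounds M(r) := max_{|z|=r} |p(z)| from above; equality holds iff all terms c_k z^k can be made to align in phase at a single z on |z|=r.
Part (b). At z = 2 (real, on the circle |z| = r):
  p(2) = (2)·2^0 + (-3)·2^1 + (1)·2^2 + (3)·2^3 + (-3)·2^4 = -24.
  |p(2)| = 24.
Check: |p(2)| = 24 ≤ 84 = M_tri(2). ✓ Equality does not hold at z = 2 (the coefficients have mixed signs, so the terms do not all align in phase there).

M_tri(2) = 84; |p(2)| = 24; equality at z=2: no.


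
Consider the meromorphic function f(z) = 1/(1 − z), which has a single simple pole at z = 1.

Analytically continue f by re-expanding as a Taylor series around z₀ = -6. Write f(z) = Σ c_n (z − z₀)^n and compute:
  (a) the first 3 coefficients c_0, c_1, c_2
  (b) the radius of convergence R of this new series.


Let w = z − z₀, so z = z₀ + w.
Then 1 − z = 1 − (z₀ + w) = (1 − z₀) − w = 7 − w.
f(z) = 1/(7 − w) = (1/(7)) · 1/(1 − w/(7)) = Σ_{n≥0} w^n / (7)^(n+1).
So c_n = 1/(7)^(n+1):
  c_0 = 1/(7)^1 = 1/7.
  c_1 = 1/(7)^2 = 1/49.
  c_2 = 1/(7)^3 = 1/343.
The series is valid for |w/d| < 1, i.e. |z − z₀| < |d|.
Radius of convergence: R = |1 − z₀| = |7| = 7 (distance from z₀ to the singularity z = 1).

c_0 = 1/7, c_1 = 1/49, c_2 = 1/343; R = 7.


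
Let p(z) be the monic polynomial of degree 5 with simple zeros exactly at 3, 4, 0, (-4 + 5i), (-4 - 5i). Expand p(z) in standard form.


The polynomial is p(z) = ∏_{α ∈ S} (z − α), where S = {3, 4, 0, (-4 + 5i), (-4 - 5i)}.
Expanding the product yields: p(z) = z^5 + z^4 -3·z^3 -191·z^2 + 492·z.
Note conjugate pairs combine to real quadratics: (z − (-4+5i))(z − (-4−5i)) = z² + 8z + 41.
The resulting polynomial has degree 5 and real coefficients as required.

p(z) = z^5 + z^4 -3·z^3 -191·z^2 + 492·z.


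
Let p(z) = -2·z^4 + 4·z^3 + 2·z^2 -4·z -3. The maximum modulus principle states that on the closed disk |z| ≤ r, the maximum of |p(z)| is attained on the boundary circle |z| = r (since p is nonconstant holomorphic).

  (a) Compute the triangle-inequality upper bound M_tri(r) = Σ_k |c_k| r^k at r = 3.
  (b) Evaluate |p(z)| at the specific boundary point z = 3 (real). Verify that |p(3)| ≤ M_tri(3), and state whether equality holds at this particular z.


Coefficients: c_0 = -3, c_1 = -4, c_2 = 2, c_3 = 4, c_4 = -2. Radius r = 3.
Part (a). Triangle bound: M_tri(r) = Σ_k |c_k| r^k
  = |-3|·3^0 + |-4|·3^1 + |2|·3^2 + |4|·3^3 + |-2|·3^4
  = 3 + 12 + 18 + 108 + 162 = 303.
This bounds M(r) := max_{|z|=r} |p(z)| from above; equality holds iff all terms c_k z^k can be made to align in phase at a single z on |z|=r.
Part (b). At z = 3 (real, on the circle |z| = r):
  p(3) = (-3)·3^0 + (-4)·3^1 + (2)·3^2 + (4)·3^3 + (-2)·3^4 = -51.
  |p(3)| = 51.
Check: |p(3)| = 51 ≤ 303 = M_tri(3). ✓ Equality does not hold at z = 3 (the coefficients have mixed signs, so the terms do not all align in phase there).

M_tri(3) = 303; |p(3)| = 51; equality at z=3: no.


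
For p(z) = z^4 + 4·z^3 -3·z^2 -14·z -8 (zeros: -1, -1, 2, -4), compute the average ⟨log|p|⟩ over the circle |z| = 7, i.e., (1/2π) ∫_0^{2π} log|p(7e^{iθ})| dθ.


Zeros: -4, -1, -1, 2; r = 7.
Inside |z| < r: -4, -1, -1, 2. Outside (|z| ≥ r): ∅.
p(0) = -8, so log|p(0)| = log(8) = 2.0794.
Apply Jensen: I(r) = log|p(0)| + Σ_k log(r/|z_k|), summed over zeros inside |z| < r.
  log(r/|z_k|) for z_k = -1: log(7/1) = 1.9459
  log(r/|z_k|) for z_k = -1: log(7/1) = 1.9459
  log(r/|z_k|) for z_k = 2: log(7/2) = 1.2528
  log(r/|z_k|) for z_k = -4: log(7/4) = 0.5596
Sum over inside zeros: 5.7042.
I(r) = log|p(0)| + (inside sum) = 2.0794 + 5.7042 = 7.7836.
Closed form (all zeros inside, monic): I(r) = n·log(r) = 4·log(7) = 7.7836. ✓

I(r) ≈ 7.7836.


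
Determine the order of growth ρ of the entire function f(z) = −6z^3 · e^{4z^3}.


M(r) = max_{|z|=r} |-6|·|z|^3·|e^{4z^3}| = 6·r^3 · e^{4r^3} (the factors attain their maxima compatibly on |z|=r). Then log M(r) = log 6 + 3·log r + 4r^3, dominated by the last term, so log log M(r) ~ 3·log r. The polynomial factor -6z^3 contributes only a log r term and does not affect the order. ρ = 3.
Therefore ρ = 3.

Order ρ = 3.
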